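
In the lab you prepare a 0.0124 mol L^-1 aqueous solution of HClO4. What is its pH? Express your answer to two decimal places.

HClO4 is a strong acid and dissociates completely, so [H+] = 0.0124 M.
pH = -log(0.0124) = 1.91

pH = 1.91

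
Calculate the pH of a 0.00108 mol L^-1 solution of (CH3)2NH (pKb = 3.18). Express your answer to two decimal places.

pH = 10.76

(CH3)2NH + H2O ⇌ (CH3)2NH2+ + OH-
Kb = 10^(−3.18) = 6.61 × 10^-4
Kb = [OH-]²/(0.00108 − [OH-]) = 6.61 × 10^-4
Here C₀/Kb ≈ 1.63, so the small-[OH-] approximation fails. Use the quadratic:
[OH-] = [−0.000661 + √(0.000661² + 2.86e-06)]/2 = 5.77 × 10^-4 M
pOH = −log(5.77 × 10^-4) = 3.24; pH = 14.00 − 3.24 = 10.76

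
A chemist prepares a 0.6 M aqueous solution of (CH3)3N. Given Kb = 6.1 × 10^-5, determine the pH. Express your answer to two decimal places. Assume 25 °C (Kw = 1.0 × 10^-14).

(CH3)3N + H2O ⇌ (CH3)3NH+ + OH-
Let x = [OH-] at equilibrium. Kb = x²/(0.6 − x).
Assume x ≪ 0.6: x ≈ √(6.1 × 10^-5 × 0.6) = 6.05 × 10^-3 M
(x/C₀ = 1% < 5%, so the approximation holds.)
pOH = 2.22, so pH = 14.00 − pOH = 11.78

pH = 11.78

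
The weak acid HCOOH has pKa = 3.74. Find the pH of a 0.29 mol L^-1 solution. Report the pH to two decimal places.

pH = 2.14

HCOOH ⇌ HCOO- + H+
Ka = 10^(−3.74) = 1.82 × 10^-4
Ka = x²/(0.29 − x) = 1.82 × 10^-4
Since Ka ≪ C₀, x ≈ √(Ka·C₀) = 7.26 × 10^-3 M.
pH = −log[H+] = −log(7.26 × 10^-3) = 2.14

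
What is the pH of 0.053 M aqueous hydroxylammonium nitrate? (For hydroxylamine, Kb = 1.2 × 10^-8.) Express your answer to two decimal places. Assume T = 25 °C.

pH = 3.68

NH3OH+ is the conjugate acid of the weak base NH2OH.
Ka = Kw/Kb = 1.0×10^-14 / 1.2 × 10^-8 = 8.33 × 10^-7
From the ICE table, Ka = [H+]²/(0.053 − [H+]) = 8.33 × 10^-7.
Since Ka ≪ C₀, [H+] ≈ √(Ka·C₀) = 2.10 × 10^-4 M.
pH = −log(2.10 × 10^-4) = 3.68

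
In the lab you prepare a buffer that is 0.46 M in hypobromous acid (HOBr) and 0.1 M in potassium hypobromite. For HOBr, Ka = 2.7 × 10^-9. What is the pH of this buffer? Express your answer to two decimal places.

pH = 7.91

pKa = −log(2.7 × 10^-9) = 8.569
Henderson–Hasselbalch: pH = pKa + log([OBr-]/[HOBr]) = 8.569 + log(0.1/0.46)
pH = 8.569 + (-0.663) = 7.91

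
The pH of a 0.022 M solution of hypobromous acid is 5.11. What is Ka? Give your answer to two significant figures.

[H+] = 10^(-5.11) = 7.76 × 10^-6 M
At equilibrium [HA] = 0.022 − 7.76 × 10^-6 = 2.20 × 10^-2 M
Ka = [H+][A-]/[HA] = (7.76 × 10^-6)² / 2.20 × 10^-2 = 2.7 × 10^-9

Ka = 2.7 × 10^-9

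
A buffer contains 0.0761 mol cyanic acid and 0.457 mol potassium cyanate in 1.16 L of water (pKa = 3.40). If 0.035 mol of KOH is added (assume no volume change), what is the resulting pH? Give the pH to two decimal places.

pH = 4.48

After neutralization: n(HOCN) = 0.0411 mol, n(OCN-) = 0.492 mol.
pH = pKa + log([A⁻]/[HA]) = 3.40 + log(0.492/0.0411) = 3.40 +1.078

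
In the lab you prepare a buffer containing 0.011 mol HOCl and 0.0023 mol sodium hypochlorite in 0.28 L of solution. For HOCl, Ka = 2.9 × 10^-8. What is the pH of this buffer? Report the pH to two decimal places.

pKa = −log(2.9 × 10^-8) = 7.538
pH = pKa + log([A⁻]/[HA]) = 7.538 + log(0.0023/0.011)
pH = 7.538 + (-0.680) = 6.86

pH = 6.86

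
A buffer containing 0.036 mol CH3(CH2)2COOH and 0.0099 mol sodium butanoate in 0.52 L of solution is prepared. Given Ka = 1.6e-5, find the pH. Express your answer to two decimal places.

pH = 4.24

pKa = −log(1.6 × 10^-5) = 4.796
pH = pKa + log([A⁻]/[HA]) = 4.796 + log(0.0099/0.036)
pH = 4.796 + (-0.561) = 4.24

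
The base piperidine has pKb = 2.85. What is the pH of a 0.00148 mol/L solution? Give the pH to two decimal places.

C5H10NH + H2O ⇌ C5H10NH2+ + OH-
Kb = 10^(−2.85) = 1.41 × 10^-3
Kb = [OH-]²/(0.00148 − [OH-]) = 1.41 × 10^-3
[OH-] is not negligible relative to C₀; solve [OH-]² + 0.00141·[OH-] − 2.09e-06 = 0.
[OH-] = [−0.00141 + √(0.00141² + 8.35e-06)]/2 = 9.02 × 10^-4 M
pOH = 3.04, so pH = 14.00 − pOH = 10.96

pH = 10.96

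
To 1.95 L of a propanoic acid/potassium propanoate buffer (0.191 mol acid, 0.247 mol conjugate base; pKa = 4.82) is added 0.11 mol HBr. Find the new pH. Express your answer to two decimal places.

Added H+ converts CH3CH2COO- to CH3CH2COOH: CH3CH2COOH → 0.301 mol, CH3CH2COO- → 0.137 mol.
pH = pKa + log(n_CH3CH2COO-/n_CH3CH2COOH) = 4.82 + log(0.137/0.301) = 4.82 + (-0.342)

pH = 4.48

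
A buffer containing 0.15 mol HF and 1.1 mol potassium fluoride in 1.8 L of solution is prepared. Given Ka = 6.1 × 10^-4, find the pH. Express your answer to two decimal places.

pKa = −log(6.1 × 10^-4) = 3.215
Henderson–Hasselbalch: pH = pKa + log([F-]/[HF]) = 3.215 + log(1.1/0.15)
pH = 3.215 + (+0.865) = 4.08

pH = 4.08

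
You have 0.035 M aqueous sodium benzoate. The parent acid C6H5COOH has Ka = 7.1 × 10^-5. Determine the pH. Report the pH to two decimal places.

C6H5COO- is the conjugate base of the weak acid C6H5COOH.
Kb = Kw/Ka = 1.0×10^-14 / 7.1 × 10^-5 = 1.41 × 10^-10
From the ICE table, Kb = [OH-]²/(0.035 − [OH-]) = 1.41 × 10^-10.
Assume [OH-] ≪ 0.035: [OH-] ≈ √(1.41 × 10^-10 × 0.035) = 2.22 × 10^-6 M
Check: 0.0063% ionized — well under 5%, approximation valid.
pOH = 5.65, so pH = 14.00 − pOH = 8.35

pH = 8.35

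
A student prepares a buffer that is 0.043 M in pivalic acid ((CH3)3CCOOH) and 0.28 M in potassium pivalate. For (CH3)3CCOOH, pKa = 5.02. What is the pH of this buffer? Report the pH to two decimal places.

Using pH = pKa + log([base]/[acid]) with [base]/[acid] = 0.28/0.043:
pH = 5.02 + (+0.814) = 5.83

pH = 5.83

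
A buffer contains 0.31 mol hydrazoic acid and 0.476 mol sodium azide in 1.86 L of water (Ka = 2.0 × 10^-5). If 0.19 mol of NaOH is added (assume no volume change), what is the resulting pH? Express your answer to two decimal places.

OH- converts HN3 to N3-: HN3 → 0.12 mol, N3- → 0.666 mol.
pKa = −log(2.0 × 10^-5) = 4.699
Henderson–Hasselbalch with mole ratio 0.666/0.12: pH = 4.699 + (+0.744)

pH = 5.44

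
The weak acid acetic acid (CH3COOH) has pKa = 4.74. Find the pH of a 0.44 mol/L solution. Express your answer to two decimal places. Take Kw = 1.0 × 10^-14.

CH3COOH ⇌ CH3COO- + H+
Ka = 10^(−4.74) = 1.82 × 10^-5
Let x = [H+] at equilibrium. Ka = x²/(0.44 − x).
Neglecting x in the denominator: x = √(1.82 × 10^-5 × 0.44) = 2.83 × 10^-3 M
pH = −log(2.83 × 10^-3) = 2.55

pH = 2.55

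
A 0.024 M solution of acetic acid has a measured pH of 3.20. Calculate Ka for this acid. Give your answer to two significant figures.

[H+] = 10^(-3.20) = 6.31 × 10^-4 M
At equilibrium [HA] = 0.024 − 6.31 × 10^-4 = 2.34 × 10^-2 M
Ka = [H+][A-]/[HA] = (6.31 × 10^-4)² / 2.34 × 10^-2 = 1.7 × 10^-5

Ka = 1.7 × 10^-5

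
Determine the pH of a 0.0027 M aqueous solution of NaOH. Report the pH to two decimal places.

pH = 11.43

NaOH is a strong base; [OH-] = 0.0027 M.
pOH = -log(0.0027) = 2.57
pH = 14.00 - 2.57 = 11.43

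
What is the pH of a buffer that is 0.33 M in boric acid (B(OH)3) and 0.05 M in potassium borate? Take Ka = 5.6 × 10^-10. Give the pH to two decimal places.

pKa = −log(5.6 × 10^-10) = 9.252
Using pH = pKa + log([base]/[acid]) with [base]/[acid] = 0.05/0.33:
pH = 9.252 + (-0.820) = 8.43

pH = 8.43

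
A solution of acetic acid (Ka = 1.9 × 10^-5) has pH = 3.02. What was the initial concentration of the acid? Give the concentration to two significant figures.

C₀ = 4.9 × 10^-2 M

[H+] = 10^(-3.02) = 9.55 × 10^-4 M = x
Ka = x²/(C₀ − x) ⇒ C₀ = x + x²/Ka
C₀ = 9.55 × 10^-4 + (9.55 × 10^-4)²/(1.9 × 10^-5) = 4.90 × 10^-2 M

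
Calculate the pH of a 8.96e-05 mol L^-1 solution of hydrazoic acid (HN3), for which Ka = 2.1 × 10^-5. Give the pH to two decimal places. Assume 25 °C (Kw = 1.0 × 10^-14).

HN3 ⇌ N3- + H+
Ka = [H+]²/(8.96e-05 − [H+]) = 2.1 × 10^-5
The 5% rule fails; solving [H+]² + Ka·[H+] − Ka·C₀ = 0 exactly:
[H+] = [−2.1e-05 + √(2.1e-05² + 7.53e-09)]/2 = 3.41 × 10^-5 M
pH = −log[H+] = −log(3.41 × 10^-5) = 4.47

pH = 4.47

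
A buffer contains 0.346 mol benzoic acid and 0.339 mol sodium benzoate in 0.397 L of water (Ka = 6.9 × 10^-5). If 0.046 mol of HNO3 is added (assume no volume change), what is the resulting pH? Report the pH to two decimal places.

pH = 4.03

Added H+ converts C6H5COO- to C6H5COOH: C6H5COOH → 0.392 mol, C6H5COO- → 0.293 mol.
pKa = −log(6.9 × 10^-5) = 4.161
Henderson–Hasselbalch with mole ratio 0.293/0.392: pH = 4.161 + (-0.126)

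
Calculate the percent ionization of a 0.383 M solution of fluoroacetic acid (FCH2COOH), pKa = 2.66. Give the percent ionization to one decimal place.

FCH2COOH ⇌ FCH2COO- + H+; let x = [H+] at equilibrium.
Ka = 10^(−2.66) = 2.19 × 10^-3
Ka = x²/(C₀ − x); solving the quadratic gives x = 2.79 × 10^-2 M.
% ionization = x/C₀ × 100% = 2.79 × 10^-2/0.383 × 100% = 7.3%

7.3%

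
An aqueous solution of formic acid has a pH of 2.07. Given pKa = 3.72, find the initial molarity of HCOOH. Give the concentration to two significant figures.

[H+] = 10^(-2.07) = 8.51 × 10^-3 M = x
Ka = 10^(−3.72) = 1.91 × 10^-4
Ka = x²/(C₀ − x) ⇒ C₀ = x + x²/Ka
C₀ = 8.51 × 10^-3 + (8.51 × 10^-3)²/(1.91 × 10^-4) = 3.88 × 10^-1 M

C₀ = 3.9 × 10^-1 M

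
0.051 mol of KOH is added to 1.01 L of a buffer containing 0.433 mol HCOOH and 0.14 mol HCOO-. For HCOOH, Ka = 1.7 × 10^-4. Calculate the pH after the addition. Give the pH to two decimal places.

pH = 3.47

OH- converts HCOOH to HCOO-: HCOOH → 0.382 mol, HCOO- → 0.191 mol.
pKa = −log(1.7 × 10^-4) = 3.770
pH = pKa + log([A⁻]/[HA]) = 3.770 + log(0.191/0.382) = 3.770 -0.301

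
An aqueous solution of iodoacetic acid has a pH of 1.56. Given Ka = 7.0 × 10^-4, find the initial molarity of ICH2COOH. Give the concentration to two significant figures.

C₀ = 1.1 M

[H+] = 10^(-1.56) = 2.75 × 10^-2 M = x
Ka = x²/(C₀ − x) ⇒ C₀ = x + x²/Ka
C₀ = 2.75 × 10^-2 + (2.75 × 10^-2)²/(7.0 × 10^-4) = 1.11 M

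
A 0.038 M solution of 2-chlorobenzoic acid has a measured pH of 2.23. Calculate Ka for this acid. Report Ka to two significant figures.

[H+] = 10^(-2.23) = 5.89 × 10^-3 M
At equilibrium [HA] = 0.038 − 5.89 × 10^-3 = 3.21 × 10^-2 M
Ka = [H+][A-]/[HA] = (5.89 × 10^-3)² / 3.21 × 10^-2 = 1.1 × 10^-3

Ka = 1.1 × 10^-3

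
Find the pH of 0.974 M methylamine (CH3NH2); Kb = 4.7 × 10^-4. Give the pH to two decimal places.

pH = 12.33

CH3NH2 + H2O ⇌ CH3NH3+ + OH-
Kb = [OH-]²/(0.974 − [OH-]) = 4.7 × 10^-4
Neglecting [OH-] in the denominator: [OH-] = √(4.7 × 10^-4 × 0.974) = 2.14 × 10^-2 M
Check: 2.2% ionized — well under 5%, approximation valid.
pOH = −log(2.14 × 10^-2) = 1.67; pH = 14.00 − 1.67 = 12.33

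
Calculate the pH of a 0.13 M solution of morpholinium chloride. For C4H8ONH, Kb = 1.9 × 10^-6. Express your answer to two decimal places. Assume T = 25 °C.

pH = 4.58

C4H8ONH2+ is the conjugate acid of the weak base C4H8ONH.
Ka = Kw/Kb = 1.0×10^-14 / 1.9 × 10^-6 = 5.26 × 10^-9
Let x = [H+] at equilibrium. Ka = x²/(0.13 − x).
Since Ka ≪ C₀, x ≈ √(Ka·C₀) = 2.61 × 10^-5 M.
pH = −log[H+] = −log(2.61 × 10^-5) = 4.58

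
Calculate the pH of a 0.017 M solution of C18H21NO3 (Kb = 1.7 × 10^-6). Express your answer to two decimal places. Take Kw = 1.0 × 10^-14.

pH = 10.23

C18H21NO3 + H2O ⇌ C18H22NO3+ + OH-
From the ICE table, Kb = [OH-]²/(0.017 − [OH-]) = 1.7 × 10^-6.
Neglecting [OH-] in the denominator: [OH-] = √(1.7 × 10^-6 × 0.017) = 1.70 × 10^-4 M
pOH = −log(1.70 × 10^-4) = 3.77; pH = 14.00 − 3.77 = 10.23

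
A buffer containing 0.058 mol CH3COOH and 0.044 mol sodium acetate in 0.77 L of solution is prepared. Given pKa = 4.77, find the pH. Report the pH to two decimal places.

pH = pKa + log([A⁻]/[HA]) = 4.77 + log(0.044/0.058)
pH = 4.77 + (-0.120) = 4.65

pH = 4.65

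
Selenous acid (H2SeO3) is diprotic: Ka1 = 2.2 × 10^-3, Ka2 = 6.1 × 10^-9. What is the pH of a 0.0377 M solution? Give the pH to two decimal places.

pH = 2.09

Ka1 ≫ Ka2, so treat the first dissociation as the only significant source of H+.
Ka1 = x²/(0.0377 − x) = 2.2 × 10^-3
Solving the quadratic: x = (−Ka1 + √(Ka1² + 4·Ka1·C₀))/2 = 8.07 × 10^-3 M
pH = −log(8.07 × 10^-3) = 2.09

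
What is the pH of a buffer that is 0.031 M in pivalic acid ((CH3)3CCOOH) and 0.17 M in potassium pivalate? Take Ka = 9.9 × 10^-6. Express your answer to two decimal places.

pKa = −log(9.9 × 10^-6) = 5.004
Using pH = pKa + log([base]/[acid]) with [base]/[acid] = 0.17/0.031:
pH = 5.004 + (+0.739) = 5.74

pH = 5.74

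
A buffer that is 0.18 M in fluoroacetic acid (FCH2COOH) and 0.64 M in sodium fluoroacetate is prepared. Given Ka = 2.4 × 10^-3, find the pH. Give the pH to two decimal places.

pH = 3.17

pKa = −log(2.4 × 10^-3) = 2.620
Henderson–Hasselbalch: pH = pKa + log([FCH2COO-]/[FCH2COOH]) = 2.620 + log(0.64/0.18)
pH = 2.620 + (+0.551) = 3.17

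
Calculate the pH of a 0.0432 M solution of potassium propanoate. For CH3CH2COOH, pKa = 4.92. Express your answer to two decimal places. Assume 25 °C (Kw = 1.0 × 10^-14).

CH3CH2COO- is the conjugate base of the weak acid CH3CH2COOH.
Ka = 10^(−4.92) = 1.20 × 10^-5
Kb = Kw/Ka = 1.0×10^-14 / 1.20 × 10^-5 = 8.33 × 10^-10
Kb = x²/(0.0432 − x) = 8.33 × 10^-10
Assume x ≪ 0.0432: x ≈ √(8.33 × 10^-10 × 0.0432) = 6.00 × 10^-6 M
(x/C₀ = 0.014% < 5%, so the approximation holds.)
pOH = −log(6.00 × 10^-6) = 5.22; pH = 14.00 − 5.22 = 8.78

pH = 8.78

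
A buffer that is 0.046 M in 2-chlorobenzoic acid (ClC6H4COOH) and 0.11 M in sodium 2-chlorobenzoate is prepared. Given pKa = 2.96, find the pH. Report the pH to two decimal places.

Using pH = pKa + log([base]/[acid]) with [base]/[acid] = 0.11/0.046:
pH = 2.96 + (+0.379) = 3.34

pH = 3.34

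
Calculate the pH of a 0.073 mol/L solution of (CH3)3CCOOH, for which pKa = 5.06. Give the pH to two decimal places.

(CH3)3CCOOH ⇌ (CH3)3CCOO- + H+
Ka = 10^(−5.06) = 8.71 × 10^-6
Let x = [H+] at equilibrium. Ka = x²/(0.073 − x).
Neglecting x in the denominator: x = √(8.71 × 10^-6 × 0.073) = 7.97 × 10^-4 M
Check: 1.1% ionized — well under 5%, approximation valid.
pH = −log(7.97 × 10^-4) = 3.10

pH = 3.10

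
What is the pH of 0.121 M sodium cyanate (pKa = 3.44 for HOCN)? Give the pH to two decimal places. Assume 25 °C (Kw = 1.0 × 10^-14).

pH = 8.26

OCN- is the conjugate base of the weak acid HOCN.
Ka = 10^(−3.44) = 3.63 × 10^-4
Kb = Kw/Ka = 1.0×10^-14 / 3.63 × 10^-4 = 2.75 × 10^-11
From the ICE table, Kb = x²/(0.121 − x) = 2.75 × 10^-11.
Neglecting x in the denominator: x = √(2.75 × 10^-11 × 0.121) = 1.82 × 10^-6 M
Check: 0.0015% ionized — well under 5%, approximation valid.
pOH = −log(1.82 × 10^-6) = 5.74; pH = 14.00 − 5.74 = 8.26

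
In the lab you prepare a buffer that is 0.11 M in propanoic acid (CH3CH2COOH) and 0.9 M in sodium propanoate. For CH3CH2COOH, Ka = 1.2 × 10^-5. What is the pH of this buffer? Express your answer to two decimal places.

pH = 5.83

pKa = −log(1.2 × 10^-5) = 4.921
pH = pKa + log([A⁻]/[HA]) = 4.921 + log(0.9/0.11)
pH = 4.921 + (+0.913) = 5.83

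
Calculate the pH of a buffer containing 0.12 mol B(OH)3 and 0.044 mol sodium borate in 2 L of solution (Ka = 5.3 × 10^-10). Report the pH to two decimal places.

pKa = −log(5.3 × 10^-10) = 9.276
Henderson–Hasselbalch: pH = pKa + log([B(OH)4-]/[B(OH)3]) = 9.276 + log(0.044/0.12)
pH = 9.276 + (-0.436) = 8.84

pH = 8.84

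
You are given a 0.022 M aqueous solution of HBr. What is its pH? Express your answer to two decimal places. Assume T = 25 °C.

HBr is a strong acid and dissociates completely, so [H+] = 0.022 M.
pH = -log(0.022) = 1.66

pH = 1.66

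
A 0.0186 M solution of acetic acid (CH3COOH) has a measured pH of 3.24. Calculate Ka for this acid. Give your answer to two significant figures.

[H+] = 10^(-3.24) = 5.75 × 10^-4 M
At equilibrium [HA] = 0.0186 − 5.75 × 10^-4 = 1.80 × 10^-2 M
Ka = [H+][A-]/[HA] = (5.75 × 10^-4)² / 1.80 × 10^-2 = 1.8 × 10^-5

Ka = 1.8 × 10^-5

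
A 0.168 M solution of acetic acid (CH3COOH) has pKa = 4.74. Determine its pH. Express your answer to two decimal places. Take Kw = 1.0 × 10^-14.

CH3COOH ⇌ CH3COO- + H+
Ka = 10^(−4.74) = 1.82 × 10^-5
Ka = x²/(0.168 − x) = 1.82 × 10^-5
Neglecting x in the denominator: x = √(1.82 × 10^-5 × 0.168) = 1.75 × 10^-3 M
Check: 1% ionized — well under 5%, approximation valid.
pH = −log(1.75 × 10^-3) = 2.76

pH = 2.76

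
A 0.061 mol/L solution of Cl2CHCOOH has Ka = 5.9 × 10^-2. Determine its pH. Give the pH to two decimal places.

Cl2CHCOOH ⇌ Cl2CHCOO- + H+
Ka = x²/(0.061 − x) = 5.9 × 10^-2
x is not negligible relative to C₀; solve x² + 0.059·x − 0.0036 = 0.
x = (−Ka + √(Ka² + 4·Ka·C₀))/2 = 3.74 × 10^-2 M
pH = −log(3.74 × 10^-2) = 1.43

pH = 1.43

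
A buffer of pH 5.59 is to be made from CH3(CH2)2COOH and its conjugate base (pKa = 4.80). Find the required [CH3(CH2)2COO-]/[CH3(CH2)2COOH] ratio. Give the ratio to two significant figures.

pH = pKa + log(r) ⇒ log(r) = 5.59 − 4.80 = +0.79
r = [CH3(CH2)2COO-]/[CH3(CH2)2COOH] = 10^(+0.79) = 6.17

ratio = 6.2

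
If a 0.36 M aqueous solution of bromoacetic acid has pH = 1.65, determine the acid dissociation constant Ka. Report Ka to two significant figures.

Ka = 1.5 × 10^-3

[H+] = 10^(-1.65) = 2.24 × 10^-2 M
At equilibrium [HA] = 0.36 − 2.24 × 10^-2 = 3.38 × 10^-1 M
Ka = [H+][A-]/[HA] = (2.24 × 10^-2)² / 3.38 × 10^-1 = 1.5 × 10^-3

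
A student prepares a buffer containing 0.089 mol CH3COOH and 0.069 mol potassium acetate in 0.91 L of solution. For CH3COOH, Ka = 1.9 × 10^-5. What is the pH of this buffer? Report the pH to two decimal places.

pKa = −log(1.9 × 10^-5) = 4.721
pH = pKa + log([A⁻]/[HA]) = 4.721 + log(0.069/0.089)
pH = 4.721 + (-0.111) = 4.61

pH = 4.61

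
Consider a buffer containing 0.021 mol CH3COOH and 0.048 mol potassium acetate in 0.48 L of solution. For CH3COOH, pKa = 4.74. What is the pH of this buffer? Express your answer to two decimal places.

pH = 5.10

Henderson–Hasselbalch: pH = pKa + log([CH3COO-]/[CH3COOH]) = 4.74 + log(0.048/0.021)
pH = 4.74 + (+0.359) = 5.10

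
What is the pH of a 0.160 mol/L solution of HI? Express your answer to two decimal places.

HI is a strong acid and dissociates completely, so [H+] = 0.160 M.
pH = -log(0.16) = 0.80

pH = 0.80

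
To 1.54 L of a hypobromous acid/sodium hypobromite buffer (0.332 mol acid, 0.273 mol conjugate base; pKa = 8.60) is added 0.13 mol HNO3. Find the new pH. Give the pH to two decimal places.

pH = 8.09

Added H+ converts OBr- to HOBr: HOBr → 0.462 mol, OBr- → 0.143 mol.
Henderson–Hasselbalch with mole ratio 0.143/0.462: pH = 8.60 + (-0.509)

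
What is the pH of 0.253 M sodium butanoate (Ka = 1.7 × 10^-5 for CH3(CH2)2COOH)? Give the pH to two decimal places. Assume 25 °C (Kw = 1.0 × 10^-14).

pH = 9.09

CH3(CH2)2COO- is the conjugate base of the weak acid CH3(CH2)2COOH.
Kb = Kw/Ka = 1.0×10^-14 / 1.7 × 10^-5 = 5.88 × 10^-10
Kb = x²/(0.253 − x) = 5.88 × 10^-10
Since Kb ≪ C₀, x ≈ √(Kb·C₀) = 1.22 × 10^-5 M.
(x/C₀ = 0.0048% < 5%, so the approximation holds.)
pOH = 4.91, so pH = 14.00 − pOH = 9.09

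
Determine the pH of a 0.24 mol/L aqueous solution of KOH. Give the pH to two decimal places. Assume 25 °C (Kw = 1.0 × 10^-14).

pH = 13.38

KOH is a strong base; [OH-] = 0.24 M.
pOH = -log(0.24) = 0.62
pH = 14.00 - 0.62 = 13.38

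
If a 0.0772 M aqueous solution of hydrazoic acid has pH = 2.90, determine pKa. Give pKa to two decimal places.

[H+] = 10^(-2.90) = 1.26 × 10^-3 M
At equilibrium [HA] = 0.0772 − 1.26 × 10^-3 = 7.59 × 10^-2 M
Ka = [H+][A-]/[HA] = (1.26 × 10^-3)² / 7.59 × 10^-2 = 2.09 × 10^-5
pKa = -log(2.09 × 10^-5) = 4.68

pKa = 4.68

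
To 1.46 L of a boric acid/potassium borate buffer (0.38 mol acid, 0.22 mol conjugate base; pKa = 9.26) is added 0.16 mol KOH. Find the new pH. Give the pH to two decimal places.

After neutralization: n(B(OH)3) = 0.22 mol, n(B(OH)4-) = 0.38 mol.
pH = pKa + log([A⁻]/[HA]) = 9.26 + log(0.38/0.22) = 9.26 +0.237

pH = 9.50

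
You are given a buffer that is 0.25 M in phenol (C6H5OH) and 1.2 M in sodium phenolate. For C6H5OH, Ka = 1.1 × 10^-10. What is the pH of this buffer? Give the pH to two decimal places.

pH = 10.64

pKa = −log(1.1 × 10^-10) = 9.959
Using pH = pKa + log([base]/[acid]) with [base]/[acid] = 1.2/0.25:
pH = 9.959 + (+0.681) = 10.64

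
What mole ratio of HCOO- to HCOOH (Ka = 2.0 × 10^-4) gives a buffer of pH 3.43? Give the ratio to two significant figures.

ratio = 0.54

pKa = -log(2.0 × 10^-4) = 3.699
pH = pKa + log(r) ⇒ log(r) = 3.43 − 3.699 = -0.269
r = [HCOO-]/[HCOOH] = 10^(-0.269) = 0.538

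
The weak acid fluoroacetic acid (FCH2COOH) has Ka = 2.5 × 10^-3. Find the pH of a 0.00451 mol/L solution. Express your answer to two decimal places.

pH = 2.63

FCH2COOH ⇌ FCH2COO- + H+
From the ICE table, Ka = [H+]²/(0.00451 − [H+]) = 2.5 × 10^-3.
The 5% rule fails; solving [H+]² + Ka·[H+] − Ka·C₀ = 0 exactly:
[H+] = [−0.0025 + √(0.0025² + 4.51e-05)]/2 = 2.33 × 10^-3 M
pH = −log(2.33 × 10^-3) = 2.63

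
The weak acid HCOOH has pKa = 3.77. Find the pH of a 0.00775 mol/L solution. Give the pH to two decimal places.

pH = 2.97

HCOOH ⇌ HCOO- + H+
Ka = 10^(−3.77) = 1.70 × 10^-4
From the ICE table, Ka = [H+]²/(0.00775 − [H+]) = 1.70 × 10^-4.
Here C₀/Ka ≈ 45.6, so the small-[H+] approximation fails. Use the quadratic:
[H+] = [−0.00017 + √(0.00017² + 5.27e-06)]/2 = 1.07 × 10^-3 M
pH = −log(1.07 × 10^-3) = 2.97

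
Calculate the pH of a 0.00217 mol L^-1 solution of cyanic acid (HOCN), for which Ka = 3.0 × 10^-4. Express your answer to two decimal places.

HOCN ⇌ OCN- + H+
From the ICE table, Ka = [H+]²/(0.00217 − [H+]) = 3.0 × 10^-4.
Here C₀/Ka ≈ 7.23, so the small-[H+] approximation fails. Use the quadratic:
[H+] = (−Ka + √(Ka² + 4·Ka·C₀))/2 = 6.71 × 10^-4 M
pH = −log[H+] = −log(6.71 × 10^-4) = 3.17

pH = 3.17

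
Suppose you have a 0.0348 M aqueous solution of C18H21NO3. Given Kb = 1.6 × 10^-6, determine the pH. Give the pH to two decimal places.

C18H21NO3 + H2O ⇌ C18H22NO3+ + OH-
Kb = x²/(0.0348 − x) = 1.6 × 10^-6
Neglecting x in the denominator: x = √(1.6 × 10^-6 × 0.0348) = 2.36 × 10^-4 M
pOH = 3.63, so pH = 14.00 − pOH = 10.37

pH = 10.37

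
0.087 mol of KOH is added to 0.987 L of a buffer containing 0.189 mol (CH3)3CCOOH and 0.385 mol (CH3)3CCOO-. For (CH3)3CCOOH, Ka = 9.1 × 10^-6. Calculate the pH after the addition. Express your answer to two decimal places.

OH- converts (CH3)3CCOOH to (CH3)3CCOO-: (CH3)3CCOOH → 0.102 mol, (CH3)3CCOO- → 0.472 mol.
pKa = −log(9.1 × 10^-6) = 5.041
Henderson–Hasselbalch with mole ratio 0.472/0.102: pH = 5.041 + (+0.665)

pH = 5.71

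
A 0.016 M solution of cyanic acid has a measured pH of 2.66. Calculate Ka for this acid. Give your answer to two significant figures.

[H+] = 10^(-2.66) = 2.19 × 10^-3 M
At equilibrium [HA] = 0.016 − 2.19 × 10^-3 = 1.38 × 10^-2 M
Ka = [H+][A-]/[HA] = (2.19 × 10^-3)² / 1.38 × 10^-2 = 3.5 × 10^-4

Ka = 3.5 × 10^-4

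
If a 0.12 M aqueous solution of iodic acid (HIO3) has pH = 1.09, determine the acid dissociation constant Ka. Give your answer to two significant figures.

Ka = 1.7 × 10^-1

[H+] = 10^(-1.09) = 8.13 × 10^-2 M
At equilibrium [HA] = 0.12 − 8.13 × 10^-2 = 3.87 × 10^-2 M
Ka = [H+][A-]/[HA] = (8.13 × 10^-2)² / 3.87 × 10^-2 = 1.7 × 10^-1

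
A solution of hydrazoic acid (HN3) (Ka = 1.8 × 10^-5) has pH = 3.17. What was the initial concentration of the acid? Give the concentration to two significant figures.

[H+] = 10^(-3.17) = 6.76 × 10^-4 M = x
Ka = x²/(C₀ − x) ⇒ C₀ = x + x²/Ka
C₀ = 6.76 × 10^-4 + (6.76 × 10^-4)²/(1.8 × 10^-5) = 2.61 × 10^-2 M

C₀ = 2.6 × 10^-2 M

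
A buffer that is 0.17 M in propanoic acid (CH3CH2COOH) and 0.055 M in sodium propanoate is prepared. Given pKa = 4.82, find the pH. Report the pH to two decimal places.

pH = 4.33

Henderson–Hasselbalch: pH = pKa + log([CH3CH2COO-]/[CH3CH2COOH]) = 4.82 + log(0.055/0.17)
pH = 4.82 + (-0.490) = 4.33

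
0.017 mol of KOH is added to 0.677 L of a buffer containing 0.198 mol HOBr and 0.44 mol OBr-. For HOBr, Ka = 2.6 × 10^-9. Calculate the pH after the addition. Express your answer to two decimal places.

pH = 8.99

After neutralization: n(HOBr) = 0.181 mol, n(OBr-) = 0.457 mol.
pKa = −log(2.6 × 10^-9) = 8.585
pH = pKa + log(n_OBr-/n_HOBr) = 8.585 + log(0.457/0.181) = 8.585 + (+0.402)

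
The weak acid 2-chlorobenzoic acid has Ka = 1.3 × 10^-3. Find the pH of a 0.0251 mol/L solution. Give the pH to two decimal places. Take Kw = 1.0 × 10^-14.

ClC6H4COOH ⇌ ClC6H4COO- + H+
Ka = [H+]²/(0.0251 − [H+]) = 1.3 × 10^-3
[H+] is not negligible relative to C₀; solve [H+]² + 0.0013·[H+] − 3.26e-05 = 0.
[H+] = [−0.0013 + √(0.0013² + 0.000131)]/2 = 5.10 × 10^-3 M
pH = −log[H+] = −log(5.10 × 10^-3) = 2.29

pH = 2.29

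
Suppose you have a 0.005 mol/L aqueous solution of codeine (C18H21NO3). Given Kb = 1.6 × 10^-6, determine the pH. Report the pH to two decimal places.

C18H21NO3 + H2O ⇌ C18H22NO3+ + OH-
From the ICE table, Kb = [OH-]²/(0.005 − [OH-]) = 1.6 × 10^-6.
Since Kb ≪ C₀, [OH-] ≈ √(Kb·C₀) = 8.94 × 10^-5 M.
([OH-]/C₀ = 1.8% < 5%, so the approximation holds.)
pOH = −log(8.94 × 10^-5) = 4.05; pH = 14.00 − 4.05 = 9.95

pH = 9.95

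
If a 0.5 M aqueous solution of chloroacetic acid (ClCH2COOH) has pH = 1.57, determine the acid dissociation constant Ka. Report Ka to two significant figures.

Ka = 1.5 × 10^-3

[H+] = 10^(-1.57) = 2.69 × 10^-2 M
At equilibrium [HA] = 0.5 − 2.69 × 10^-2 = 4.73 × 10^-1 M
Ka = [H+][A-]/[HA] = (2.69 × 10^-2)² / 4.73 × 10^-1 = 1.5 × 10^-3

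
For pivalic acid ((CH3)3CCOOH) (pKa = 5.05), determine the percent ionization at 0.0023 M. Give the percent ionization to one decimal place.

(CH3)3CCOOH ⇌ (CH3)3CCOO- + H+; let x = [H+] at equilibrium.
Ka = 10^(−5.05) = 8.91 × 10^-6
Solve x² + 8.91e-06x − 2.05e-08 = 0 → x = 1.39 × 10^-4 M
Fraction ionized = 1.39 × 10^-4 / 0.0023 = 0.0604 → 6.0%

6.0%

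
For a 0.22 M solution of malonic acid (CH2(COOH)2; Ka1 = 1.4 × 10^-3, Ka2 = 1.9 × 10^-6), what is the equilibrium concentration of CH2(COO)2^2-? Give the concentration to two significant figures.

First ionization gives [H+] ≈ [CH2(COOH)COO-] = 1.69 × 10^-2 M.
Second step: Ka2 = [H+][CH2(COO)2^2-]/[CH2(COOH)COO-] ≈ [CH2(COO)2^2-] (since [H+] ≈ [CH2(COOH)COO-]).
So [CH2(COO)2^2-] ≈ Ka2.

1.9 × 10^-6 M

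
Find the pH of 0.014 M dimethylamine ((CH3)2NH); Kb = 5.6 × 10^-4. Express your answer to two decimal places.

pH = 11.40

(CH3)2NH + H2O ⇌ (CH3)2NH2+ + OH-
From the ICE table, Kb = [OH-]²/(0.014 − [OH-]) = 5.6 × 10^-4.
Here C₀/Kb ≈ 25, so the small-[OH-] approximation fails. Use the quadratic:
[OH-] = [−0.00056 + √(0.00056² + 3.14e-05)]/2 = 2.53 × 10^-3 M
pOH = 2.60, so pH = 14.00 − pOH = 11.40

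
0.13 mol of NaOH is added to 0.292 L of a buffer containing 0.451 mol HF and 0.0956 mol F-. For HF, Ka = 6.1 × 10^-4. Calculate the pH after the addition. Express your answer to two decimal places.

pH = 3.06

OH- converts HF to F-: HF → 0.321 mol, F- → 0.226 mol.
pKa = −log(6.1 × 10^-4) = 3.215
pH = pKa + log([A⁻]/[HA]) = 3.215 + log(0.226/0.321) = 3.215 -0.152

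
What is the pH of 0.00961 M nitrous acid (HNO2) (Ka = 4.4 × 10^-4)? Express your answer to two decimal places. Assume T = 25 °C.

HNO2 ⇌ NO2- + H+
Ka = [H+]²/(0.00961 − [H+]) = 4.4 × 10^-4
The 5% rule fails; solving [H+]² + Ka·[H+] − Ka·C₀ = 0 exactly:
[H+] = (−Ka + √(Ka² + 4·Ka·C₀))/2 = 1.85 × 10^-3 M
pH = −log(1.85 × 10^-3) = 2.73

pH = 2.73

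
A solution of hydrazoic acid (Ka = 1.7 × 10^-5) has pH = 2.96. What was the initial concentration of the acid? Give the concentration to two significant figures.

C₀ = 7.2 × 10^-2 M

[H+] = 10^(-2.96) = 1.10 × 10^-3 M = x
Ka = x²/(C₀ − x) ⇒ C₀ = x + x²/Ka
C₀ = 1.10 × 10^-3 + (1.10 × 10^-3)²/(1.7 × 10^-5) = 7.23 × 10^-2 M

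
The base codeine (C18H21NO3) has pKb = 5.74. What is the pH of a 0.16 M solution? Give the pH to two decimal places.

pH = 10.73

C18H21NO3 + H2O ⇌ C18H22NO3+ + OH-
Kb = 10^(−5.74) = 1.82 × 10^-6
From the ICE table, Kb = [OH-]²/(0.16 − [OH-]) = 1.82 × 10^-6.
Assume [OH-] ≪ 0.16: [OH-] ≈ √(1.82 × 10^-6 × 0.16) = 5.40 × 10^-4 M
([OH-]/C₀ = 0.34% < 5%, so the approximation holds.)
pOH = 3.27, so pH = 14.00 − pOH = 10.73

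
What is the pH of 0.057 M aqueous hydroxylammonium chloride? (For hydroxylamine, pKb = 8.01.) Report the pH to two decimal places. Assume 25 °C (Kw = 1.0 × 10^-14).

pH = 3.62

NH3OH+ is the conjugate acid of the weak base NH2OH.
Kb = 10^(−8.01) = 9.77 × 10^-9
Ka = Kw/Kb = 1.0×10^-14 / 9.77 × 10^-9 = 1.02 × 10^-6
From the ICE table, Ka = [H+]²/(0.057 − [H+]) = 1.02 × 10^-6.
Assume [H+] ≪ 0.057: [H+] ≈ √(1.02 × 10^-6 × 0.057) = 2.41 × 10^-4 M
([H+]/C₀ = 0.42% < 5%, so the approximation holds.)
pH = −log(2.41 × 10^-4) = 3.62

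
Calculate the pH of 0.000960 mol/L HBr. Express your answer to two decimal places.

HBr is a strong acid and dissociates completely, so [H+] = 0.000960 M.
pH = -log(0.00096) = 3.02

pH = 3.02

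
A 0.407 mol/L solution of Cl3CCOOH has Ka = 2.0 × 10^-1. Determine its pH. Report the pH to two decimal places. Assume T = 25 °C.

pH = 0.69

Cl3CCOOH ⇌ Cl3CCOO- + H+
Ka = [H+]²/(0.407 − [H+]) = 2.0 × 10^-1
[H+] is not negligible relative to C₀; solve [H+]² + 0.2·[H+] − 0.0814 = 0.
[H+] = [−0.2 + √(0.2² + 0.326)]/2 = 2.02 × 10^-1 M
pH = −log(2.02 × 10^-1) = 0.69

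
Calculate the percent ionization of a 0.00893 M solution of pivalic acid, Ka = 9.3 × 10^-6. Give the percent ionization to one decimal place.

3.2%

(CH3)3CCOOH ⇌ (CH3)3CCOO- + H+; let x = [H+] at equilibrium.
x ≈ √(Ka·C₀) = √(9.3 × 10^-6 × 0.00893) = 2.88 × 10^-4 M
Fraction ionized = 2.88 × 10^-4 / 0.00893 = 0.0323 → 3.2%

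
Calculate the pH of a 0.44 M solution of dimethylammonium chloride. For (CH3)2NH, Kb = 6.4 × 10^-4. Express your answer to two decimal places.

pH = 5.58

(CH3)2NH2+ is the conjugate acid of the weak base (CH3)2NH.
Ka = Kw/Kb = 1.0×10^-14 / 6.4 × 10^-4 = 1.56 × 10^-11
From the ICE table, Ka = [H+]²/(0.44 − [H+]) = 1.56 × 10^-11.
Neglecting [H+] in the denominator: [H+] = √(1.56 × 10^-11 × 0.44) = 2.62 × 10^-6 M
([H+]/C₀ = 0.0006% < 5%, so the approximation holds.)
pH = −log[H+] = −log(2.62 × 10^-6) = 5.58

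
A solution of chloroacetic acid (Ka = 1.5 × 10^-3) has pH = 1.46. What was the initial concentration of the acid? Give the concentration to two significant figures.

C₀ = 8.4 × 10^-1 M

[H+] = 10^(-1.46) = 3.47 × 10^-2 M = x
Ka = x²/(C₀ − x) ⇒ C₀ = x + x²/Ka
C₀ = 3.47 × 10^-2 + (3.47 × 10^-2)²/(1.5 × 10^-3) = 8.37 × 10^-1 M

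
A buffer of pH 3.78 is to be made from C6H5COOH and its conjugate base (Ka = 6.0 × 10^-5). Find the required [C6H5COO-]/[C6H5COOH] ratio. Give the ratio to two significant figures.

pKa = -log(6.0 × 10^-5) = 4.222
pH = pKa + log(r) ⇒ log(r) = 3.78 − 4.222 = -0.442
r = [C6H5COO-]/[C6H5COOH] = 10^(-0.442) = 0.361

ratio = 0.36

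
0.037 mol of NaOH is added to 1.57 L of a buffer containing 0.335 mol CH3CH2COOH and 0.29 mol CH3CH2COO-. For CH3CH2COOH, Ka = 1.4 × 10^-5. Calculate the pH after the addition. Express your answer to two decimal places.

After neutralization: n(CH3CH2COOH) = 0.298 mol, n(CH3CH2COO-) = 0.327 mol.
pKa = −log(1.4 × 10^-5) = 4.854
Henderson–Hasselbalch with mole ratio 0.327/0.298: pH = 4.854 + (+0.040)

pH = 4.89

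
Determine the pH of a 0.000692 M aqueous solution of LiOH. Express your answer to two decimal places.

pH = 10.84

LiOH is a strong base; [OH-] = 0.000692 M.
pOH = -log(0.000692) = 3.16
pH = 14.00 - 3.16 = 10.84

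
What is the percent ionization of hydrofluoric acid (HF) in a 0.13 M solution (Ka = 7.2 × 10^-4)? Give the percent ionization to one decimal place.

7.2%

HF ⇌ F- + H+; let x = [H+] at equilibrium.
Ka = x²/(C₀ − x); solving the quadratic gives x = 9.32 × 10^-3 M.
% ionization = x/C₀ × 100% = 9.32 × 10^-3/0.13 × 100% = 7.2%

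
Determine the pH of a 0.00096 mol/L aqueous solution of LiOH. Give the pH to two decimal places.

LiOH is a strong base; [OH-] = 0.00096 M.
pOH = -log(0.00096) = 3.02
pH = 14.00 - 3.02 = 10.98

pH = 10.98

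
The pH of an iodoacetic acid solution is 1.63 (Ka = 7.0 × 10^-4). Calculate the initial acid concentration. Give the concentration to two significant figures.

C₀ = 8.1 × 10^-1 M

[H+] = 10^(-1.63) = 2.34 × 10^-2 M = x
Ka = x²/(C₀ − x) ⇒ C₀ = x + x²/Ka
C₀ = 2.34 × 10^-2 + (2.34 × 10^-2)²/(7.0 × 10^-4) = 8.06 × 10^-1 M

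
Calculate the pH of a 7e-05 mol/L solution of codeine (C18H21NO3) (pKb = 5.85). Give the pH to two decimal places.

pH = 8.97

C18H21NO3 + H2O ⇌ C18H22NO3+ + OH-
Kb = 10^(−5.85) = 1.41 × 10^-6
Kb = x²/(7e-05 − x) = 1.41 × 10^-6
The 5% rule fails; solving x² + Kb·x − Kb·C₀ = 0 exactly:
x = [−1.41e-06 + √(1.41e-06² + 3.95e-10)]/2 = 9.25 × 10^-6 M
pOH = 5.03, so pH = 14.00 − pOH = 8.97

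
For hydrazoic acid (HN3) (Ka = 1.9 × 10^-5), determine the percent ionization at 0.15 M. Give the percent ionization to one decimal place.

HN3 ⇌ N3- + H+; let x = [H+] at equilibrium.
x ≈ √(Ka·C₀) = √(1.9 × 10^-5 × 0.15) = 1.69 × 10^-3 M
% ionization = x/C₀ × 100% = 1.69 × 10^-3/0.15 × 100% = 1.1%

1.1%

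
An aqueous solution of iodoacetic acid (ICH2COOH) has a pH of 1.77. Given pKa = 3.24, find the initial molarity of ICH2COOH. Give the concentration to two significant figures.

C₀ = 5.2 × 10^-1 M

[H+] = 10^(-1.77) = 1.70 × 10^-2 M = x
Ka = 10^(−3.24) = 5.75 × 10^-4
Ka = x²/(C₀ − x) ⇒ C₀ = x + x²/Ka
C₀ = 1.70 × 10^-2 + (1.70 × 10^-2)²/(5.75 × 10^-4) = 5.20 × 10^-1 M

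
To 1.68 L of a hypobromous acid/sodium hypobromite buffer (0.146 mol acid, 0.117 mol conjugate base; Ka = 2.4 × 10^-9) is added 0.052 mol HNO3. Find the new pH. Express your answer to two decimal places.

pH = 8.14

After neutralization: n(HOBr) = 0.198 mol, n(OBr-) = 0.065 mol.
pKa = −log(2.4 × 10^-9) = 8.620
pH = pKa + log(n_OBr-/n_HOBr) = 8.620 + log(0.065/0.198) = 8.620 + (-0.484)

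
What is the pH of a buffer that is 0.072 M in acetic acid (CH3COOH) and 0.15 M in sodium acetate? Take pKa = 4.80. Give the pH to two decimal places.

pH = pKa + log([A⁻]/[HA]) = 4.80 + log(0.15/0.072)
pH = 4.80 + (+0.319) = 5.12

pH = 5.12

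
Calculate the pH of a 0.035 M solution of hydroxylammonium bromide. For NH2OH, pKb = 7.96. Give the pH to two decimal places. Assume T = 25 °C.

pH = 3.75

NH3OH+ is the conjugate acid of the weak base NH2OH.
Kb = 10^(−7.96) = 1.10 × 10^-8
Ka = Kw/Kb = 1.0×10^-14 / 1.10 × 10^-8 = 9.09 × 10^-7
From the ICE table, Ka = x²/(0.035 − x) = 9.09 × 10^-7.
Neglecting x in the denominator: x = √(9.09 × 10^-7 × 0.035) = 1.78 × 10^-4 M
(x/C₀ = 0.51% < 5%, so the approximation holds.)
pH = −log[H+] = −log(1.78 × 10^-4) = 3.75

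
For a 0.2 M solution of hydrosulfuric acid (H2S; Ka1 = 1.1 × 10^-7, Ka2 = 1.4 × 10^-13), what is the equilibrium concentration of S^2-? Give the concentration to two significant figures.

1.4 × 10^-13 M

First ionization gives [H+] ≈ [HS-] = 1.48 × 10^-4 M.
Second step: Ka2 = [H+][S^2-]/[HS-] ≈ [S^2-] (since [H+] ≈ [HS-]).
So [S^2-] ≈ Ka2.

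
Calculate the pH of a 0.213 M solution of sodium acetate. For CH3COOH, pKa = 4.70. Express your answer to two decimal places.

pH = 9.01

CH3COO- is the conjugate base of the weak acid CH3COOH.
Ka = 10^(−4.70) = 2.00 × 10^-5
Kb = Kw/Ka = 1.0×10^-14 / 2.00 × 10^-5 = 5.00 × 10^-10
Let x = [OH-] at equilibrium. Kb = x²/(0.213 − x).
Assume x ≪ 0.213: x ≈ √(5.00 × 10^-10 × 0.213) = 1.03 × 10^-5 M
pOH = 4.99, so pH = 14.00 − pOH = 9.01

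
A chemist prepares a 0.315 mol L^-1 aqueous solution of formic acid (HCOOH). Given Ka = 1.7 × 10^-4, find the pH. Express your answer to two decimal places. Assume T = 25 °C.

pH = 2.14

HCOOH ⇌ HCOO- + H+
Ka = x²/(0.315 − x) = 1.7 × 10^-4
Assume x ≪ 0.315: x ≈ √(1.7 × 10^-4 × 0.315) = 7.32 × 10^-3 M
Check: 2.3% ionized — well under 5%, approximation valid.
pH = −log(7.32 × 10^-3) = 2.14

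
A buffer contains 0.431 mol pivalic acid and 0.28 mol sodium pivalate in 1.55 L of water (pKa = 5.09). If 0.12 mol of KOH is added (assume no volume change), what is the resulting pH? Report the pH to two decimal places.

After neutralization: n((CH3)3CCOOH) = 0.311 mol, n((CH3)3CCOO-) = 0.4 mol.
pH = pKa + log(n_(CH3)3CCOO-/n_(CH3)3CCOOH) = 5.09 + log(0.4/0.311) = 5.09 + (+0.109)

pH = 5.20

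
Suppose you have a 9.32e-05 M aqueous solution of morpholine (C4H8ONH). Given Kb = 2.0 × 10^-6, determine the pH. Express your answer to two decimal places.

pH = 9.10

C4H8ONH + H2O ⇌ C4H8ONH2+ + OH-
From the ICE table, Kb = x²/(9.32e-05 − x) = 2.0 × 10^-6.
Here C₀/Kb ≈ 46.6, so the small-x approximation fails. Use the quadratic:
x = (−Kb + √(Kb² + 4·Kb·C₀))/2 = 1.27 × 10^-5 M
pOH = −log(1.27 × 10^-5) = 4.90; pH = 14.00 − 4.90 = 9.10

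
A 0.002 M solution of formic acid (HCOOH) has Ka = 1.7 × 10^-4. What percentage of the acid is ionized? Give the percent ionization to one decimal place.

25.2%

HCOOH ⇌ HCOO- + H+; let x = [H+] at equilibrium.
Solve x² + 0.00017x − 3.4e-07 = 0 → x = 5.04 × 10^-4 M
% ionization = x/C₀ × 100% = 5.04 × 10^-4/0.002 × 100% = 25.2%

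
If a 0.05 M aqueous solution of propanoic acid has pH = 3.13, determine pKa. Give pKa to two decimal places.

[H+] = 10^(-3.13) = 7.41 × 10^-4 M
At equilibrium [HA] = 0.05 − 7.41 × 10^-4 = 4.93 × 10^-2 M
Ka = [H+][A-]/[HA] = (7.41 × 10^-4)² / 4.93 × 10^-2 = 1.11 × 10^-5
pKa = -log(1.11 × 10^-5) = 4.95

pKa = 4.95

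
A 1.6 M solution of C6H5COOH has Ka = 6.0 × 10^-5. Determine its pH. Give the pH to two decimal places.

C6H5COOH ⇌ C6H5COO- + H+
Ka = x²/(1.6 − x) = 6.0 × 10^-5
Neglecting x in the denominator: x = √(6.0 × 10^-5 × 1.6) = 9.80 × 10^-3 M
pH = −log(9.80 × 10^-3) = 2.01

pH = 2.01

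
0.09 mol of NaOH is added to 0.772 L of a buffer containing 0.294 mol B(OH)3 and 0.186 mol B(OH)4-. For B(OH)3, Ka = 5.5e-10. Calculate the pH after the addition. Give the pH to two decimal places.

OH- converts B(OH)3 to B(OH)4-: B(OH)3 → 0.204 mol, B(OH)4- → 0.276 mol.
pKa = −log(5.5 × 10^-10) = 9.260
pH = pKa + log(n_B(OH)4-/n_B(OH)3) = 9.260 + log(0.276/0.204) = 9.260 + (+0.131)

pH = 9.39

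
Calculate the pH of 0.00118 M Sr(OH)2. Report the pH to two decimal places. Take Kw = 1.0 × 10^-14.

pH = 11.37

Sr(OH)2 is a strong base (each formula unit releases 2 OH-); [OH-] = 0.00236 M.
pOH = -log(0.00236) = 2.63
pH = 14.00 - 2.63 = 11.37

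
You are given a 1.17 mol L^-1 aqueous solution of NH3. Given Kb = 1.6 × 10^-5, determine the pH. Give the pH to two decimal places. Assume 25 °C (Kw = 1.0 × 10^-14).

NH3 + H2O ⇌ NH4+ + OH-
Kb = x²/(1.17 − x) = 1.6 × 10^-5
Neglecting x in the denominator: x = √(1.6 × 10^-5 × 1.17) = 4.33 × 10^-3 M
pOH = −log(4.33 × 10^-3) = 2.36; pH = 14.00 − 2.36 = 11.64

pH = 11.64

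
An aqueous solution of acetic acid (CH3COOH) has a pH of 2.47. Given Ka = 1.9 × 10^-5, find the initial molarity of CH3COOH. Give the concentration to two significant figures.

[H+] = 10^(-2.47) = 3.39 × 10^-3 M = x
Ka = x²/(C₀ − x) ⇒ C₀ = x + x²/Ka
C₀ = 3.39 × 10^-3 + (3.39 × 10^-3)²/(1.9 × 10^-5) = 6.08 × 10^-1 M

C₀ = 6.1 × 10^-1 M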